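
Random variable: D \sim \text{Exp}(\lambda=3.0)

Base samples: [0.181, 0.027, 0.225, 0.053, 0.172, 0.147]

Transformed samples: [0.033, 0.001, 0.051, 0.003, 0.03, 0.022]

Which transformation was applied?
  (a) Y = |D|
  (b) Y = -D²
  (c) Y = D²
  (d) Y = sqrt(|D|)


Checking option (c) Y = D²:
  D = 0.181 -> Y = 0.033 ✓
  D = 0.027 -> Y = 0.001 ✓
  D = 0.225 -> Y = 0.051 ✓
All samples match this transformation.

(c) D²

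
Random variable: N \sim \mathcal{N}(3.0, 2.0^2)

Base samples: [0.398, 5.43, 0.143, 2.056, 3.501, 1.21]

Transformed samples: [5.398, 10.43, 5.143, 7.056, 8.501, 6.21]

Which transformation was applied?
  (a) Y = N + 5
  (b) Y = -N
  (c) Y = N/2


Checking option (a) Y = N + 5:
  N = 0.398 -> Y = 5.398 ✓
  N = 5.43 -> Y = 10.43 ✓
  N = 0.143 -> Y = 5.143 ✓
All samples match this transformation.

(a) N + 5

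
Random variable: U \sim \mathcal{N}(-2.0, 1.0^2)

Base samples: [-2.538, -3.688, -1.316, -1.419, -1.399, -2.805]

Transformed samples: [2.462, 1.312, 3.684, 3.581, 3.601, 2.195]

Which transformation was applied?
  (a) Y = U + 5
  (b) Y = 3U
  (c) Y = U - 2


Checking option (a) Y = U + 5:
  U = -2.538 -> Y = 2.462 ✓
  U = -3.688 -> Y = 1.312 ✓
  U = -1.316 -> Y = 3.684 ✓
All samples match this transformation.

(a) U + 5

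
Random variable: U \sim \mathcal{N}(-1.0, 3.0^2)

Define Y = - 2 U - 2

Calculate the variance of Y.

For Y = aU + b: Var(Y) = a² * Var(U)
Var(U) = 3.0^2 = 9
Var(Y) = (-2)² * 9 = 4 * 9 = 36

36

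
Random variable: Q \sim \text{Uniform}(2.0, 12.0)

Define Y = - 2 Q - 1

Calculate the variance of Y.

For Y = aQ + b: Var(Y) = a² * Var(Q)
Var(Q) = (12 - 2)^2/12 = 8.3333333
Var(Y) = (-2)² * 8.3333333 = 4 * 8.3333333 = 33.333333

33.333333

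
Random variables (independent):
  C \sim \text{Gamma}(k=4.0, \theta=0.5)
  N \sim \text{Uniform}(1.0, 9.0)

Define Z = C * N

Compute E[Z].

For independent RVs: E[XY] = E[X]*E[Y]
E[C] = 2
E[N] = 5
E[Z] = 2 * 5 = 10

10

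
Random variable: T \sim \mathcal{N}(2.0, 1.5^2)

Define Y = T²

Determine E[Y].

Using E[X²] = Var(X) + (E[X])²:
E[T] = 2
Var(T) = 1.5^2 = 2.25
E[T²] = 2.25 + 2² = 2.25 + 4 = 6.25

6.25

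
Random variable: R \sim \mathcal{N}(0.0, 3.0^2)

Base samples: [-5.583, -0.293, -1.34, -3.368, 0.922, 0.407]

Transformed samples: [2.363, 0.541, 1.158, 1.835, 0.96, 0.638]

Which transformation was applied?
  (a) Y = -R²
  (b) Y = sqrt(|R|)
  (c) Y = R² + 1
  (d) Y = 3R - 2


Checking option (b) Y = sqrt(|R|):
  R = -5.583 -> Y = 2.363 ✓
  R = -0.293 -> Y = 0.541 ✓
  R = -1.34 -> Y = 1.158 ✓
All samples match this transformation.

(b) sqrt(|R|)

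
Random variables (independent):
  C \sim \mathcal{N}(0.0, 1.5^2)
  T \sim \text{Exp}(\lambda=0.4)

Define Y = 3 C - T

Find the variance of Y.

For independent RVs: Var(aX + bY) = a²Var(X) + b²Var(Y)
Var(C) = 2.25
Var(T) = 6.25
Var(Y) = 3²*2.25 + (-1)²*6.25
= 9*2.25 + 1*6.25 = 26.5

26.5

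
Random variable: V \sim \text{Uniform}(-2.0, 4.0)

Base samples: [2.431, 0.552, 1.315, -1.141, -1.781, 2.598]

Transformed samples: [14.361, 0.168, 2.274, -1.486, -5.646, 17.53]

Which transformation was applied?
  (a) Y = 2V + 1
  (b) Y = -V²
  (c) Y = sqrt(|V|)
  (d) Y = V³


Checking option (d) Y = V³:
  V = 2.431 -> Y = 14.361 ✓
  V = 0.552 -> Y = 0.168 ✓
  V = 1.315 -> Y = 2.274 ✓
All samples match this transformation.

(d) V³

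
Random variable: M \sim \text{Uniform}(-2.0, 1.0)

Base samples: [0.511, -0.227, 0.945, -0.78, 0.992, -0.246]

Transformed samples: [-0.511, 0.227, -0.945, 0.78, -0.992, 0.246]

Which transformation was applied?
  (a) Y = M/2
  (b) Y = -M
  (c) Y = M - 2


Checking option (b) Y = -M:
  M = 0.511 -> Y = -0.511 ✓
  M = -0.227 -> Y = 0.227 ✓
  M = 0.945 -> Y = -0.945 ✓
All samples match this transformation.

(b) -M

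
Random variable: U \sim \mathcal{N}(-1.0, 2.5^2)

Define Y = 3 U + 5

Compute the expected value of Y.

For Y = 3U + 5:
E[Y] = 3 * E[U] + 5
E[U] = -1.0 = -1
E[Y] = 3 * (-1) + 5 = 2

2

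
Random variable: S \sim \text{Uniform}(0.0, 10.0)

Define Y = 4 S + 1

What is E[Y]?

For Y = 4S + 1:
E[Y] = 4 * E[S] + 1
E[S] = (0 + 10)/2 = 5
E[Y] = 4 * 5 + 1 = 21

21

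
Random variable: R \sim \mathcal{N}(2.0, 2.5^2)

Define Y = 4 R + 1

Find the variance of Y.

For Y = aR + b: Var(Y) = a² * Var(R)
Var(R) = 2.5^2 = 6.25
Var(Y) = 4² * 6.25 = 16 * 6.25 = 100

100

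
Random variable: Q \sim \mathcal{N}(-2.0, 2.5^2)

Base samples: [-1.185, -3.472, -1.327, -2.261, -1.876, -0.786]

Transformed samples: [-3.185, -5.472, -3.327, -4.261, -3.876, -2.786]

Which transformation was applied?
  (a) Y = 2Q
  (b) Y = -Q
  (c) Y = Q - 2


Checking option (c) Y = Q - 2:
  Q = -1.185 -> Y = -3.185 ✓
  Q = -3.472 -> Y = -5.472 ✓
  Q = -1.327 -> Y = -3.327 ✓
All samples match this transformation.

(c) Q - 2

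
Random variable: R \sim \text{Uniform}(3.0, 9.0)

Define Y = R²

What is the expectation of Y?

Using E[X²] = Var(X) + (E[X])²:
E[R] = 6
Var(R) = (9 - 3)^2/12 = 3
E[R²] = 3 + 6² = 3 + 36 = 39

39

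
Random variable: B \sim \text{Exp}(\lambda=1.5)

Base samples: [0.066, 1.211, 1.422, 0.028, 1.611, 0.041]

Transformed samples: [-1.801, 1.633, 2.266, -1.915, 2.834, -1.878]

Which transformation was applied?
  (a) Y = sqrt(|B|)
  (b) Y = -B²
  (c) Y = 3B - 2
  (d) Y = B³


Checking option (c) Y = 3B - 2:
  B = 0.066 -> Y = -1.801 ✓
  B = 1.211 -> Y = 1.633 ✓
  B = 1.422 -> Y = 2.266 ✓
All samples match this transformation.

(c) 3B - 2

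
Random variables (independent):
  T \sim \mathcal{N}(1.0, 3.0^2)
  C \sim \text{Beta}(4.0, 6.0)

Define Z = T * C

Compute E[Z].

For independent RVs: E[XY] = E[X]*E[Y]
E[T] = 1
E[C] = 0.4
E[Z] = 1 * 0.4 = 0.4

0.4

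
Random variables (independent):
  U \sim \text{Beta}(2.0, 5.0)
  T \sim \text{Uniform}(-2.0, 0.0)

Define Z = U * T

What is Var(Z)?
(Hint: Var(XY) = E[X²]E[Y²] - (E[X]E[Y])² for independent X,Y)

Var(XY) = E[X²]E[Y²] - (E[X]E[Y])²
E[U] = 0.28571429, Var(U) = 0.025510204
E[T] = -1, Var(T) = 0.33333333
E[U²] = 0.025510204 + 0.28571429² = 0.10714286
E[T²] = 0.33333333 + (-1)² = 1.3333333
Var(Z) = 0.10714286*1.3333333 - (0.28571429*(-1))²
= 0.14285714 - 0.081632653 = 0.06122449

0.06122449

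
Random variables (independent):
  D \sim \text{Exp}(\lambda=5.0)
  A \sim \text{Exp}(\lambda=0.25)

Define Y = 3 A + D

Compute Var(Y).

For independent RVs: Var(aX + bY) = a²Var(X) + b²Var(Y)
Var(D) = 0.04
Var(A) = 16
Var(Y) = 1²*0.04 + 3²*16
= 1*0.04 + 9*16 = 144.04

144.04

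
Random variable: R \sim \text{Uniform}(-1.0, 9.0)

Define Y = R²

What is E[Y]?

Using E[X²] = Var(X) + (E[X])²:
E[R] = 4
Var(R) = (9 + 1)^2/12 = 8.3333333
E[R²] = 8.3333333 + 4² = 8.3333333 + 16 = 24.333333

24.333333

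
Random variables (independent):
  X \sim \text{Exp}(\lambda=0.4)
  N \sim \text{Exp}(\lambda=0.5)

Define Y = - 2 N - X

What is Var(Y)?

For independent RVs: Var(aX + bY) = a²Var(X) + b²Var(Y)
Var(X) = 6.25
Var(N) = 4
Var(Y) = (-1)²*6.25 + (-2)²*4
= 1*6.25 + 4*4 = 22.25

22.25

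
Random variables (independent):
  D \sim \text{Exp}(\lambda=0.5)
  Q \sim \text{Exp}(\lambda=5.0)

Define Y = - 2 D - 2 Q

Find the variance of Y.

For independent RVs: Var(aX + bY) = a²Var(X) + b²Var(Y)
Var(D) = 4
Var(Q) = 0.04
Var(Y) = (-2)²*4 + (-2)²*0.04
= 4*4 + 4*0.04 = 16.16

16.16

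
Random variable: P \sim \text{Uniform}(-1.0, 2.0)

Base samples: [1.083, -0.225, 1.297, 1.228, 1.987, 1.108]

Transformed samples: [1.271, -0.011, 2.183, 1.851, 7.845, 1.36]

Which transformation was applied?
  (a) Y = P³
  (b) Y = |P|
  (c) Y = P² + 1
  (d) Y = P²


Checking option (a) Y = P³:
  P = 1.083 -> Y = 1.271 ✓
  P = -0.225 -> Y = -0.011 ✓
  P = 1.297 -> Y = 2.183 ✓
All samples match this transformation.

(a) P³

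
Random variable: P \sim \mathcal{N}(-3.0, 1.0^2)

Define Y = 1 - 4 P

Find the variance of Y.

For Y = aP + b: Var(Y) = a² * Var(P)
Var(P) = 1.0^2 = 1
Var(Y) = (-4)² * 1 = 16 * 1 = 16

16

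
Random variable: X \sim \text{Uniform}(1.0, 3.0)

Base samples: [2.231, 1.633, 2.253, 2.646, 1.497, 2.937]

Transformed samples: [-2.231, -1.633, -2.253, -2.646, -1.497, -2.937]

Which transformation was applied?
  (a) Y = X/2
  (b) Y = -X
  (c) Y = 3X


Checking option (b) Y = -X:
  X = 2.231 -> Y = -2.231 ✓
  X = 1.633 -> Y = -1.633 ✓
  X = 2.253 -> Y = -2.253 ✓
All samples match this transformation.

(b) -X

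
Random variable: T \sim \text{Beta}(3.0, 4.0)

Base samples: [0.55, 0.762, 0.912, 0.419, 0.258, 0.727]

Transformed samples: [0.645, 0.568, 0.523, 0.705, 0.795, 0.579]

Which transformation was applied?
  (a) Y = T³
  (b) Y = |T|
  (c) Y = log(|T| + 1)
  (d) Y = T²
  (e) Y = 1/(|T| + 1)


Checking option (e) Y = 1/(|T| + 1):
  T = 0.55 -> Y = 0.645 ✓
  T = 0.762 -> Y = 0.568 ✓
  T = 0.912 -> Y = 0.523 ✓
All samples match this transformation.

(e) 1/(|T| + 1)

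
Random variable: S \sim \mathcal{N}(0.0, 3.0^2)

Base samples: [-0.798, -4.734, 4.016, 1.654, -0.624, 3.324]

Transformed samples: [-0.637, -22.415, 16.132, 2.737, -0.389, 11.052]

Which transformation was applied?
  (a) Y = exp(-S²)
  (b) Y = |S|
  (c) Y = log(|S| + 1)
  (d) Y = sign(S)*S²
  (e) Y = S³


Checking option (d) Y = sign(S)*S²:
  S = -0.798 -> Y = -0.637 ✓
  S = -4.734 -> Y = -22.415 ✓
  S = 4.016 -> Y = 16.132 ✓
All samples match this transformation.

(d) sign(S)*S²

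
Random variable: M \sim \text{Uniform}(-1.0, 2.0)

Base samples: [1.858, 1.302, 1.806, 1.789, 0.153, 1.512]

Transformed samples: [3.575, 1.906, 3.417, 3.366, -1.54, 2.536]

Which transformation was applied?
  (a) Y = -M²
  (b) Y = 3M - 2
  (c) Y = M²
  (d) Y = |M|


Checking option (b) Y = 3M - 2:
  M = 1.858 -> Y = 3.575 ✓
  M = 1.302 -> Y = 1.906 ✓
  M = 1.806 -> Y = 3.417 ✓
All samples match this transformation.

(b) 3M - 2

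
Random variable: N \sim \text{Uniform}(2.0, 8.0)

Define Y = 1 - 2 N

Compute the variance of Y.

For Y = aN + b: Var(Y) = a² * Var(N)
Var(N) = (8 - 2)^2/12 = 3
Var(Y) = (-2)² * 3 = 4 * 3 = 12

12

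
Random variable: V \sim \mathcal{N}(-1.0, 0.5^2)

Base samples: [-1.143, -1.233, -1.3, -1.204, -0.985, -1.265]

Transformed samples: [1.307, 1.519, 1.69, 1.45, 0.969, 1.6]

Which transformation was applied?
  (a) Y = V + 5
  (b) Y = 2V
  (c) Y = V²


Checking option (c) Y = V²:
  V = -1.143 -> Y = 1.307 ✓
  V = -1.233 -> Y = 1.519 ✓
  V = -1.3 -> Y = 1.69 ✓
All samples match this transformation.

(c) V²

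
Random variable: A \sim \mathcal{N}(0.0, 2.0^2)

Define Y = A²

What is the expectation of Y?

Using E[X²] = Var(X) + (E[X])²:
E[A] = 0
Var(A) = 2.0^2 = 4
E[A²] = 4 + 0² = 4 + 0 = 4

4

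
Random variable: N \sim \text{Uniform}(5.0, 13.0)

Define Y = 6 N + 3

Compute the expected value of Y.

For Y = 6N + 3:
E[Y] = 6 * E[N] + 3
E[N] = (5 + 13)/2 = 9
E[Y] = 6 * 9 + 3 = 57

57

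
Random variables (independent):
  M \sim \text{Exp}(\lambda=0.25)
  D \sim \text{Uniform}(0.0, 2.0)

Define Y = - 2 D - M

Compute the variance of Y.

For independent RVs: Var(aX + bY) = a²Var(X) + b²Var(Y)
Var(M) = 16
Var(D) = 0.33333333
Var(Y) = (-1)²*16 + (-2)²*0.33333333
= 1*16 + 4*0.33333333 = 17.333333

17.333333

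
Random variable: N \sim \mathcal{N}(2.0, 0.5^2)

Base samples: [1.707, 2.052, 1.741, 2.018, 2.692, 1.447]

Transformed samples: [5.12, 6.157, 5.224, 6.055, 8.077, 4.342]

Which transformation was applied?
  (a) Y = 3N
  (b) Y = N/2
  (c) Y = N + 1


Checking option (a) Y = 3N:
  N = 1.707 -> Y = 5.12 ✓
  N = 2.052 -> Y = 6.157 ✓
  N = 1.741 -> Y = 5.224 ✓
All samples match this transformation.

(a) 3N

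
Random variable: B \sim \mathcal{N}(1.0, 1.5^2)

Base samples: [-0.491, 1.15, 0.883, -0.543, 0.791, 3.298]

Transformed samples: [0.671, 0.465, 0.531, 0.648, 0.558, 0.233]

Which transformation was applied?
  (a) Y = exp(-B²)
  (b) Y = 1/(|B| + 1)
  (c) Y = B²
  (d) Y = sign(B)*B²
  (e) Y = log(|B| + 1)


Checking option (b) Y = 1/(|B| + 1):
  B = -0.491 -> Y = 0.671 ✓
  B = 1.15 -> Y = 0.465 ✓
  B = 0.883 -> Y = 0.531 ✓
All samples match this transformation.

(b) 1/(|B| + 1)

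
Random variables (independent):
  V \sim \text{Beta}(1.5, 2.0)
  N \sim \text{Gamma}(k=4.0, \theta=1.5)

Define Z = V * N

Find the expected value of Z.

For independent RVs: E[XY] = E[X]*E[Y]
E[V] = 0.42857143
E[N] = 6
E[Z] = 0.42857143 * 6 = 2.5714286

2.5714286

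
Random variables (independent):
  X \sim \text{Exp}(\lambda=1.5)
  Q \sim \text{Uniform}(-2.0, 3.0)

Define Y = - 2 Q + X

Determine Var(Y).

For independent RVs: Var(aX + bY) = a²Var(X) + b²Var(Y)
Var(X) = 0.44444444
Var(Q) = 2.0833333
Var(Y) = 1²*0.44444444 + (-2)²*2.0833333
= 1*0.44444444 + 4*2.0833333 = 8.7777778

8.7777778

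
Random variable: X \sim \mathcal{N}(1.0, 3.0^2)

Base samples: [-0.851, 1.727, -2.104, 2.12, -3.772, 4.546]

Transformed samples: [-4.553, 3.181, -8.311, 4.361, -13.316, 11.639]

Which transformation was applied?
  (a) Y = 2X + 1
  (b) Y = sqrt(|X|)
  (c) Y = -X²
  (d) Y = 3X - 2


Checking option (d) Y = 3X - 2:
  X = -0.851 -> Y = -4.553 ✓
  X = 1.727 -> Y = 3.181 ✓
  X = -2.104 -> Y = -8.311 ✓
All samples match this transformation.

(d) 3X - 2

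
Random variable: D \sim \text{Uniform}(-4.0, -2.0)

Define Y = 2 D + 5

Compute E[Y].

For Y = 2D + 5:
E[Y] = 2 * E[D] + 5
E[D] = (-4 - 2)/2 = -3
E[Y] = 2 * (-3) + 5 = -1

-1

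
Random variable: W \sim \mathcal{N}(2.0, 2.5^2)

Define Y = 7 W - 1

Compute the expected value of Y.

For Y = 7W - 1:
E[Y] = 7 * E[W] - 1
E[W] = 2.0 = 2
E[Y] = 7 * 2 - 1 = 13

13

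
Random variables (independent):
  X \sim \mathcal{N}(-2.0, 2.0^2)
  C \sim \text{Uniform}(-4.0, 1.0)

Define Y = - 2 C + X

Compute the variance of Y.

For independent RVs: Var(aX + bY) = a²Var(X) + b²Var(Y)
Var(X) = 4
Var(C) = 2.0833333
Var(Y) = 1²*4 + (-2)²*2.0833333
= 1*4 + 4*2.0833333 = 12.333333

12.333333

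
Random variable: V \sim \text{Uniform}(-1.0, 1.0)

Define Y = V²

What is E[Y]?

Using E[X²] = Var(X) + (E[X])²:
E[V] = 0
Var(V) = (1 + 1)^2/12 = 0.33333333
E[V²] = 0.33333333 + 0² = 0.33333333 + 0 = 0.33333333

0.33333333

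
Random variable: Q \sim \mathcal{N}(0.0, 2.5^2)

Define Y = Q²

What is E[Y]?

Using E[X²] = Var(X) + (E[X])²:
E[Q] = 0
Var(Q) = 2.5^2 = 6.25
E[Q²] = 6.25 + 0² = 6.25 + 0 = 6.25

6.25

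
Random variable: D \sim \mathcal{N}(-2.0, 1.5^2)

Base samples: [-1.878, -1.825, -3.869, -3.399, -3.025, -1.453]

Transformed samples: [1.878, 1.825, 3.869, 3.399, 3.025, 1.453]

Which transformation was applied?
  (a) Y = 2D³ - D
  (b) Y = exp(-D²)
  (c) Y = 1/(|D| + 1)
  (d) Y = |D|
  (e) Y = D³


Checking option (d) Y = |D|:
  D = -1.878 -> Y = 1.878 ✓
  D = -1.825 -> Y = 1.825 ✓
  D = -3.869 -> Y = 3.869 ✓
All samples match this transformation.

(d) |D|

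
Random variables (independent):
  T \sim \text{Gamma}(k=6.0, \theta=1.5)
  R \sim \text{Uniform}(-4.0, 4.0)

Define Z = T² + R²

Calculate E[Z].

E[Z] = E[T²] + E[R²]
E[T²] = Var(T) + E[T]² = 13.5 + 81 = 94.5
E[R²] = Var(R) + E[R]² = 5.3333333 + 0 = 5.3333333
E[Z] = 94.5 + 5.3333333 = 99.833333

99.833333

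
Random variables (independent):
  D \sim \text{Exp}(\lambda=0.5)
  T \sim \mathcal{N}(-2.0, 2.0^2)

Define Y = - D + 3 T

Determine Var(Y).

For independent RVs: Var(aX + bY) = a²Var(X) + b²Var(Y)
Var(D) = 4
Var(T) = 4
Var(Y) = (-1)²*4 + 3²*4
= 1*4 + 9*4 = 40

40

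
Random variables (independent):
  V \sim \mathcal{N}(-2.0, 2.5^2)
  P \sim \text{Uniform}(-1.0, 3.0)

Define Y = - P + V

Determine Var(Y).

For independent RVs: Var(aX + bY) = a²Var(X) + b²Var(Y)
Var(V) = 6.25
Var(P) = 1.3333333
Var(Y) = 1²*6.25 + (-1)²*1.3333333
= 1*6.25 + 1*1.3333333 = 7.5833333

7.5833333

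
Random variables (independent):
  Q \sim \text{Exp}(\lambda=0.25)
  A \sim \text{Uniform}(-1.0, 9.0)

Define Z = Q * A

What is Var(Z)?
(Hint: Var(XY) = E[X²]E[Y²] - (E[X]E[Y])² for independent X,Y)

Var(XY) = E[X²]E[Y²] - (E[X]E[Y])²
E[Q] = 4, Var(Q) = 16
E[A] = 4, Var(A) = 8.3333333
E[Q²] = 16 + 4² = 32
E[A²] = 8.3333333 + 4² = 24.333333
Var(Z) = 32*24.333333 - (4*4)²
= 778.66667 - 256 = 522.66667

522.66667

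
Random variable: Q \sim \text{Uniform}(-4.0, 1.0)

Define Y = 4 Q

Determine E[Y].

For Y = 4Q:
E[Y] = 4 * E[Q]
E[Q] = (-4 + 1)/2 = -1.5
E[Y] = 4 * (-1.5) = -6

-6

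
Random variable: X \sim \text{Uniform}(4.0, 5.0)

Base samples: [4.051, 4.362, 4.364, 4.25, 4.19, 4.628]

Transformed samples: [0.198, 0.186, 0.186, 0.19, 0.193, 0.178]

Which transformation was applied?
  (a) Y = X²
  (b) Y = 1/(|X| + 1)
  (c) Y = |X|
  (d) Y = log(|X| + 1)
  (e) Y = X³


Checking option (b) Y = 1/(|X| + 1):
  X = 4.051 -> Y = 0.198 ✓
  X = 4.362 -> Y = 0.186 ✓
  X = 4.364 -> Y = 0.186 ✓
All samples match this transformation.

(b) 1/(|X| + 1)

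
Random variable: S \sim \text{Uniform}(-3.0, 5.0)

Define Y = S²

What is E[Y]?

E[S²] = Var(S) + (E[S])² = 5.3333333 + 1 = 6.3333333

6.3333333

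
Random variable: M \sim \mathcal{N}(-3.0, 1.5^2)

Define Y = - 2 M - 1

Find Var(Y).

For Y = aM + b: Var(Y) = a² * Var(M)
Var(M) = 1.5^2 = 2.25
Var(Y) = (-2)² * 2.25 = 4 * 2.25 = 9

9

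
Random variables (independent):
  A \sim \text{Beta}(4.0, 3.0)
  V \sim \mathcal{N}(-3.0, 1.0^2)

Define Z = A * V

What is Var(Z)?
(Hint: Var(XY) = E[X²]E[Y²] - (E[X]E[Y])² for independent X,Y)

Var(XY) = E[X²]E[Y²] - (E[X]E[Y])²
E[A] = 0.57142857, Var(A) = 0.030612245
E[V] = -3, Var(V) = 1
E[A²] = 0.030612245 + 0.57142857² = 0.35714286
E[V²] = 1 + (-3)² = 10
Var(Z) = 0.35714286*10 - (0.57142857*(-3))²
= 3.5714286 - 2.9387755 = 0.63265306

0.63265306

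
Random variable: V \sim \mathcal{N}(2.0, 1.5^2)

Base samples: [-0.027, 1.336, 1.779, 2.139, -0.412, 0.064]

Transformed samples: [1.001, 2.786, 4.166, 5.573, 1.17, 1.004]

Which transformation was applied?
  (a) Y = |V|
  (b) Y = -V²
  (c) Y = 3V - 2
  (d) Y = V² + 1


Checking option (d) Y = V² + 1:
  V = -0.027 -> Y = 1.001 ✓
  V = 1.336 -> Y = 2.786 ✓
  V = 1.779 -> Y = 4.166 ✓
All samples match this transformation.

(d) V² + 1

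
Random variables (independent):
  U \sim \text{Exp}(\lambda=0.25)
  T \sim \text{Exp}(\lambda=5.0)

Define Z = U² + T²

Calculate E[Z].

E[Z] = E[U²] + E[T²]
E[U²] = Var(U) + E[U]² = 16 + 16 = 32
E[T²] = Var(T) + E[T]² = 0.04 + 0.04 = 0.08
E[Z] = 32 + 0.08 = 32.08

32.08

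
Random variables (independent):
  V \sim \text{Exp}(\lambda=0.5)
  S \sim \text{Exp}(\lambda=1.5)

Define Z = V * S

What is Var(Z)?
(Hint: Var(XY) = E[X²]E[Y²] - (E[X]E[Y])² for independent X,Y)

Var(XY) = E[X²]E[Y²] - (E[X]E[Y])²
E[V] = 2, Var(V) = 4
E[S] = 0.66666667, Var(S) = 0.44444444
E[V²] = 4 + 2² = 8
E[S²] = 0.44444444 + 0.66666667² = 0.88888889
Var(Z) = 8*0.88888889 - (2*0.66666667)²
= 7.1111111 - 1.7777778 = 5.3333333

5.3333333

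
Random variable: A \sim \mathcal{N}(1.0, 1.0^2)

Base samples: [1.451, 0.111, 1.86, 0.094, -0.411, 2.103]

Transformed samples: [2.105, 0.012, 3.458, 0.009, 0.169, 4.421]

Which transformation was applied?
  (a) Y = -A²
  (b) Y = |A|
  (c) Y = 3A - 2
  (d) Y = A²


Checking option (d) Y = A²:
  A = 1.451 -> Y = 2.105 ✓
  A = 0.111 -> Y = 0.012 ✓
  A = 1.86 -> Y = 3.458 ✓
All samples match this transformation.

(d) A²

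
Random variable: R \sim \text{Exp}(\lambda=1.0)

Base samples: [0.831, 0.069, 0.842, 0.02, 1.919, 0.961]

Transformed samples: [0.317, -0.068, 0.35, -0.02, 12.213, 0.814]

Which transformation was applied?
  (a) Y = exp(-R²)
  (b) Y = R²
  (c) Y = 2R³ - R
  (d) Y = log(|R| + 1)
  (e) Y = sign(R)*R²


Checking option (c) Y = 2R³ - R:
  R = 0.831 -> Y = 0.317 ✓
  R = 0.069 -> Y = -0.068 ✓
  R = 0.842 -> Y = 0.35 ✓
All samples match this transformation.

(c) 2R³ - R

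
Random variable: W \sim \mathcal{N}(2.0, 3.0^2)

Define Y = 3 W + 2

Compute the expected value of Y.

For Y = 3W + 2:
E[Y] = 3 * E[W] + 2
E[W] = 2.0 = 2
E[Y] = 3 * 2 + 2 = 8

8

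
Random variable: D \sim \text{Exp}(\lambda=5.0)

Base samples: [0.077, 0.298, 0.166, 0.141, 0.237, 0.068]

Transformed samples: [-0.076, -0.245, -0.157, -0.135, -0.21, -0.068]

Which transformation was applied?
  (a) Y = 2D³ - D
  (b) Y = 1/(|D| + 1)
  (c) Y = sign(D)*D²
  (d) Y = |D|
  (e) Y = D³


Checking option (a) Y = 2D³ - D:
  D = 0.077 -> Y = -0.076 ✓
  D = 0.298 -> Y = -0.245 ✓
  D = 0.166 -> Y = -0.157 ✓
All samples match this transformation.

(a) 2D³ - D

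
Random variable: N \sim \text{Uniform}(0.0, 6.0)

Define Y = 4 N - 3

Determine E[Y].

For Y = 4N - 3:
E[Y] = 4 * E[N] - 3
E[N] = (0 + 6)/2 = 3
E[Y] = 4 * 3 - 3 = 9

9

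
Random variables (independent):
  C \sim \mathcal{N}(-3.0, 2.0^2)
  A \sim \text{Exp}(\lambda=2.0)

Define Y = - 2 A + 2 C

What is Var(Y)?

For independent RVs: Var(aX + bY) = a²Var(X) + b²Var(Y)
Var(C) = 4
Var(A) = 0.25
Var(Y) = 2²*4 + (-2)²*0.25
= 4*4 + 4*0.25 = 17

17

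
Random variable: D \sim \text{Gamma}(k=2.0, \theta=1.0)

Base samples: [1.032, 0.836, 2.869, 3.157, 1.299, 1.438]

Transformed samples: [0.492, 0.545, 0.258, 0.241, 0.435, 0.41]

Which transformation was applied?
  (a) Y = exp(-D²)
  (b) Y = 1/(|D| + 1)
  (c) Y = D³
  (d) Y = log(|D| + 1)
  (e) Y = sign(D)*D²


Checking option (b) Y = 1/(|D| + 1):
  D = 1.032 -> Y = 0.492 ✓
  D = 0.836 -> Y = 0.545 ✓
  D = 2.869 -> Y = 0.258 ✓
All samples match this transformation.

(b) 1/(|D| + 1)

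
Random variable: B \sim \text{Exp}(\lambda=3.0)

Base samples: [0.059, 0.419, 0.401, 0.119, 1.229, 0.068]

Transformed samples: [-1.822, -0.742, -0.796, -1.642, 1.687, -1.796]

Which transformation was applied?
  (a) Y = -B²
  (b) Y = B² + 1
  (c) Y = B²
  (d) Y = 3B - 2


Checking option (d) Y = 3B - 2:
  B = 0.059 -> Y = -1.822 ✓
  B = 0.419 -> Y = -0.742 ✓
  B = 0.401 -> Y = -0.796 ✓
All samples match this transformation.

(d) 3B - 2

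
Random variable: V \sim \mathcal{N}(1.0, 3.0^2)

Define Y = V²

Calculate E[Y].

Using E[X²] = Var(X) + (E[X])²:
E[V] = 1
Var(V) = 3.0^2 = 9
E[V²] = 9 + 1² = 9 + 1 = 10

10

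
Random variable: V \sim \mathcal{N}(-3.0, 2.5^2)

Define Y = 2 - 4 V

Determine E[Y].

For Y = -4V + 2:
E[Y] = -4 * E[V] + 2
E[V] = -3.0 = -3
E[Y] = -4 * (-3) + 2 = 14

14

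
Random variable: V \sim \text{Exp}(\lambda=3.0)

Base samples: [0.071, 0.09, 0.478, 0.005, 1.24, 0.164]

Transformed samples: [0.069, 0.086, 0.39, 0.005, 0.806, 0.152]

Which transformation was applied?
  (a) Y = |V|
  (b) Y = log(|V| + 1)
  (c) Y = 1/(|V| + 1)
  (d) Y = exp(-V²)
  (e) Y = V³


Checking option (b) Y = log(|V| + 1):
  V = 0.071 -> Y = 0.069 ✓
  V = 0.09 -> Y = 0.086 ✓
  V = 0.478 -> Y = 0.39 ✓
All samples match this transformation.

(b) log(|V| + 1)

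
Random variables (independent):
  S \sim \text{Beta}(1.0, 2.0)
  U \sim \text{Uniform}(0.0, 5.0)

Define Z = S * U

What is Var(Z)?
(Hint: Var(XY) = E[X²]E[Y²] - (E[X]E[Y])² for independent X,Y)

Var(XY) = E[X²]E[Y²] - (E[X]E[Y])²
E[S] = 0.33333333, Var(S) = 0.055555556
E[U] = 2.5, Var(U) = 2.0833333
E[S²] = 0.055555556 + 0.33333333² = 0.16666667
E[U²] = 2.0833333 + 2.5² = 8.3333333
Var(Z) = 0.16666667*8.3333333 - (0.33333333*2.5)²
= 1.3888889 - 0.69444444 = 0.69444444

0.69444444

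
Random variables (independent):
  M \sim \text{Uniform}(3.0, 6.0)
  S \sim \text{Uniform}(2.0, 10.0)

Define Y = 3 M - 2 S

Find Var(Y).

For independent RVs: Var(aX + bY) = a²Var(X) + b²Var(Y)
Var(M) = 0.75
Var(S) = 5.3333333
Var(Y) = 3²*0.75 + (-2)²*5.3333333
= 9*0.75 + 4*5.3333333 = 28.083333

28.083333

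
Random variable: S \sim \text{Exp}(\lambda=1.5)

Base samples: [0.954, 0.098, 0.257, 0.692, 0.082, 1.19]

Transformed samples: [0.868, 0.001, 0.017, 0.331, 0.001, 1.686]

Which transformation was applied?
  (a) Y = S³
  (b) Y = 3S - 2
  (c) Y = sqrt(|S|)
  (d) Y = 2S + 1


Checking option (a) Y = S³:
  S = 0.954 -> Y = 0.868 ✓
  S = 0.098 -> Y = 0.001 ✓
  S = 0.257 -> Y = 0.017 ✓
All samples match this transformation.

(a) S³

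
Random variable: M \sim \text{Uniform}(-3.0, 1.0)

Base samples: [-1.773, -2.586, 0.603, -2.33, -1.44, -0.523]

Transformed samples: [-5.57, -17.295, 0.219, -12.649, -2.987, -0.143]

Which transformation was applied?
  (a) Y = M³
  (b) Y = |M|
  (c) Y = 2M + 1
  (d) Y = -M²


Checking option (a) Y = M³:
  M = -1.773 -> Y = -5.57 ✓
  M = -2.586 -> Y = -17.295 ✓
  M = 0.603 -> Y = 0.219 ✓
All samples match this transformation.

(a) M³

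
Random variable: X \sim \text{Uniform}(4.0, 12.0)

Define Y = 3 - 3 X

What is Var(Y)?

For Y = aX + b: Var(Y) = a² * Var(X)
Var(X) = (12 - 4)^2/12 = 5.3333333
Var(Y) = (-3)² * 5.3333333 = 9 * 5.3333333 = 48

48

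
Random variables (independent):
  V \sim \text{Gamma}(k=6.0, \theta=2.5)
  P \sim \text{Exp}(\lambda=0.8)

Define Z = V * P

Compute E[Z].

For independent RVs: E[XY] = E[X]*E[Y]
E[V] = 15
E[P] = 1.25
E[Z] = 15 * 1.25 = 18.75

18.75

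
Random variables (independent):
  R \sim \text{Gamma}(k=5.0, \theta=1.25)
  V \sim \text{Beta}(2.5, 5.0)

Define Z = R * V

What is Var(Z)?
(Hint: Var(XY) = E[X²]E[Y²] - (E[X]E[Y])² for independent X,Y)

Var(XY) = E[X²]E[Y²] - (E[X]E[Y])²
E[R] = 6.25, Var(R) = 7.8125
E[V] = 0.33333333, Var(V) = 0.026143791
E[R²] = 7.8125 + 6.25² = 46.875
E[V²] = 0.026143791 + 0.33333333² = 0.1372549
Var(Z) = 46.875*0.1372549 - (6.25*0.33333333)²
= 6.4338235 - 4.3402778 = 2.0935458

2.0935458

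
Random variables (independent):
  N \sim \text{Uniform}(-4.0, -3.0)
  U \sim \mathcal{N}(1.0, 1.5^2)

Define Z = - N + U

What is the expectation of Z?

E[Z] = -1*E[N] + 1*E[U]
E[N] = -3.5
E[U] = 1
E[Z] = -1*(-3.5) + 1*1 = 4.5

4.5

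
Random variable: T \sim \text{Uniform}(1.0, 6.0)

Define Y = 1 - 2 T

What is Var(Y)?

For Y = aT + b: Var(Y) = a² * Var(T)
Var(T) = (6 - 1)^2/12 = 2.0833333
Var(Y) = (-2)² * 2.0833333 = 4 * 2.0833333 = 8.3333333

8.3333333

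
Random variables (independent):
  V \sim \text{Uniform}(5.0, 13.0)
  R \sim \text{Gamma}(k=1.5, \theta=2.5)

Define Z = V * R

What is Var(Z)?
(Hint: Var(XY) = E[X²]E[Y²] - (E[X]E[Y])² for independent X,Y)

Var(XY) = E[X²]E[Y²] - (E[X]E[Y])²
E[V] = 9, Var(V) = 5.3333333
E[R] = 3.75, Var(R) = 9.375
E[V²] = 5.3333333 + 9² = 86.333333
E[R²] = 9.375 + 3.75² = 23.4375
Var(Z) = 86.333333*23.4375 - (9*3.75)²
= 2023.4375 - 1139.0625 = 884.375

884.375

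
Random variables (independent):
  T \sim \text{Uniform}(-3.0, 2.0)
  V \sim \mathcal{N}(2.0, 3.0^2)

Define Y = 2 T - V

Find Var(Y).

For independent RVs: Var(aX + bY) = a²Var(X) + b²Var(Y)
Var(T) = 2.0833333
Var(V) = 9
Var(Y) = 2²*2.0833333 + (-1)²*9
= 4*2.0833333 + 1*9 = 17.333333

17.333333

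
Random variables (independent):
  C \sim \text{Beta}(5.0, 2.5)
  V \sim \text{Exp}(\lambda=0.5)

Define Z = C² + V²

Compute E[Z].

E[Z] = E[C²] + E[V²]
E[C²] = Var(C) + E[C]² = 0.026143791 + 0.44444444 = 0.47058824
E[V²] = Var(V) + E[V]² = 4 + 4 = 8
E[Z] = 0.47058824 + 8 = 8.4705882

8.4705882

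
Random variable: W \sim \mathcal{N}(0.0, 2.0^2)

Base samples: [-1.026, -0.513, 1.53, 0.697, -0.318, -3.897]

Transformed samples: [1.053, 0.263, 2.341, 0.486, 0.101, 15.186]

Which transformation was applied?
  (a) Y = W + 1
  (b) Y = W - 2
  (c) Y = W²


Checking option (c) Y = W²:
  W = -1.026 -> Y = 1.053 ✓
  W = -0.513 -> Y = 0.263 ✓
  W = 1.53 -> Y = 2.341 ✓
All samples match this transformation.

(c) W²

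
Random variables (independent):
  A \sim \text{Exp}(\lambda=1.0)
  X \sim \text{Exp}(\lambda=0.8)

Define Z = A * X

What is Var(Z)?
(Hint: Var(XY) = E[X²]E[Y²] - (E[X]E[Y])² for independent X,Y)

Var(XY) = E[X²]E[Y²] - (E[X]E[Y])²
E[A] = 1, Var(A) = 1
E[X] = 1.25, Var(X) = 1.5625
E[A²] = 1 + 1² = 2
E[X²] = 1.5625 + 1.25² = 3.125
Var(Z) = 2*3.125 - (1*1.25)²
= 6.25 - 1.5625 = 4.6875

4.6875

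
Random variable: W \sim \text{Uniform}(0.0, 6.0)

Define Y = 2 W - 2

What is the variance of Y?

For Y = aW + b: Var(Y) = a² * Var(W)
Var(W) = (6 - 0)^2/12 = 3
Var(Y) = 2² * 3 = 4 * 3 = 12

12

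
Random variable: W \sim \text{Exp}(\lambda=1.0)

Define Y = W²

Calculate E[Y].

E[W²] = Var(W) + (E[W])² = 1 + 1 = 2

2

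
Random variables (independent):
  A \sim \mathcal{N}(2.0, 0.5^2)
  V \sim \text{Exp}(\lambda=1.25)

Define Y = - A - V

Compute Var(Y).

For independent RVs: Var(aX + bY) = a²Var(X) + b²Var(Y)
Var(A) = 0.25
Var(V) = 0.64
Var(Y) = (-1)²*0.25 + (-1)²*0.64
= 1*0.25 + 1*0.64 = 0.89

0.89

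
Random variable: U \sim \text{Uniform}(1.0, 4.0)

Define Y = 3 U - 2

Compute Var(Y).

For Y = aU + b: Var(Y) = a² * Var(U)
Var(U) = (4 - 1)^2/12 = 0.75
Var(Y) = 3² * 0.75 = 9 * 0.75 = 6.75

6.75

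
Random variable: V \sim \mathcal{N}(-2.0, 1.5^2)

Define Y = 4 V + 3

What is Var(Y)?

For Y = aV + b: Var(Y) = a² * Var(V)
Var(V) = 1.5^2 = 2.25
Var(Y) = 4² * 2.25 = 16 * 2.25 = 36

36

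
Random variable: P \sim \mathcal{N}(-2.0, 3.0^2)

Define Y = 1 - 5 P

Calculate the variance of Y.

For Y = aP + b: Var(Y) = a² * Var(P)
Var(P) = 3.0^2 = 9
Var(Y) = (-5)² * 9 = 25 * 9 = 225

225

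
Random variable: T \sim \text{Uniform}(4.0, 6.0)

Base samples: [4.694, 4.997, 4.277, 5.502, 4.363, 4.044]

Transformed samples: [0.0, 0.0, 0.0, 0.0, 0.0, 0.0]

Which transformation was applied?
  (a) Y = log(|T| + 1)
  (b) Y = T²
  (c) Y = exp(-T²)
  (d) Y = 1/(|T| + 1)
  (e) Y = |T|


Checking option (c) Y = exp(-T²):
  T = 4.694 -> Y = 0.0 ✓
  T = 4.997 -> Y = 0.0 ✓
  T = 4.277 -> Y = 0.0 ✓
All samples match this transformation.

(c) exp(-T²)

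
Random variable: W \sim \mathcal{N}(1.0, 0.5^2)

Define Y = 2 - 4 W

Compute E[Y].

For Y = -4W + 2:
E[Y] = -4 * E[W] + 2
E[W] = 1.0 = 1
E[Y] = -4 * 1 + 2 = -2

-2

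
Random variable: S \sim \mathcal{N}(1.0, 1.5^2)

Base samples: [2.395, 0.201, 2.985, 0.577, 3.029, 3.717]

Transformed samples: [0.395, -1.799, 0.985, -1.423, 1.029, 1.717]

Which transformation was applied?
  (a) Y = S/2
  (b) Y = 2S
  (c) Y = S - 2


Checking option (c) Y = S - 2:
  S = 2.395 -> Y = 0.395 ✓
  S = 0.201 -> Y = -1.799 ✓
  S = 2.985 -> Y = 0.985 ✓
All samples match this transformation.

(c) S - 2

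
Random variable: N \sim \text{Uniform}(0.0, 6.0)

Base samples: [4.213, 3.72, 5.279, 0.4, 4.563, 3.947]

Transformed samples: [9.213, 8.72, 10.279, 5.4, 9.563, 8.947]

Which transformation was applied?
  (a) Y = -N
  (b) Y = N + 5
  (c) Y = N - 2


Checking option (b) Y = N + 5:
  N = 4.213 -> Y = 9.213 ✓
  N = 3.72 -> Y = 8.72 ✓
  N = 5.279 -> Y = 10.279 ✓
All samples match this transformation.

(b) N + 5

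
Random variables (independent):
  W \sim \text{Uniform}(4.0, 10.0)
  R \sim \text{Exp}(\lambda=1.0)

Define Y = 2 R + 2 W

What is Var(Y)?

For independent RVs: Var(aX + bY) = a²Var(X) + b²Var(Y)
Var(W) = 3
Var(R) = 1
Var(Y) = 2²*3 + 2²*1
= 4*3 + 4*1 = 16

16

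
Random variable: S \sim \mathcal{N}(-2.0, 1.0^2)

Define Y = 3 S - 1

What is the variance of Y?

For Y = aS + b: Var(Y) = a² * Var(S)
Var(S) = 1.0^2 = 1
Var(Y) = 3² * 1 = 9 * 1 = 9

9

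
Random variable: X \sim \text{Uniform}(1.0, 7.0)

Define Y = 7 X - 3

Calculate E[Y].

For Y = 7X - 3:
E[Y] = 7 * E[X] - 3
E[X] = (1 + 7)/2 = 4
E[Y] = 7 * 4 - 3 = 25

25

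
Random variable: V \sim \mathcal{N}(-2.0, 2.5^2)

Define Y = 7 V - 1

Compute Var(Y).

For Y = aV + b: Var(Y) = a² * Var(V)
Var(V) = 2.5^2 = 6.25
Var(Y) = 7² * 6.25 = 49 * 6.25 = 306.25

306.25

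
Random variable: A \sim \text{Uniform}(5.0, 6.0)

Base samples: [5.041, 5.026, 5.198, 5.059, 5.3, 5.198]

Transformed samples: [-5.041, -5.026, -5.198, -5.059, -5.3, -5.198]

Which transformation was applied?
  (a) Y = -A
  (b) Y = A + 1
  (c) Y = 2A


Checking option (a) Y = -A:
  A = 5.041 -> Y = -5.041 ✓
  A = 5.026 -> Y = -5.026 ✓
  A = 5.198 -> Y = -5.198 ✓
All samples match this transformation.

(a) -A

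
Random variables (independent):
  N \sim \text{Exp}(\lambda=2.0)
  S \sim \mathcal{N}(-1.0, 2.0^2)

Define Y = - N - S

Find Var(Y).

For independent RVs: Var(aX + bY) = a²Var(X) + b²Var(Y)
Var(N) = 0.25
Var(S) = 4
Var(Y) = (-1)²*0.25 + (-1)²*4
= 1*0.25 + 1*4 = 4.25

4.25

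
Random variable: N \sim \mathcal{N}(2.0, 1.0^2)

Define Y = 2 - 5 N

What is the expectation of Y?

For Y = -5N + 2:
E[Y] = -5 * E[N] + 2
E[N] = 2.0 = 2
E[Y] = -5 * 2 + 2 = -8

-8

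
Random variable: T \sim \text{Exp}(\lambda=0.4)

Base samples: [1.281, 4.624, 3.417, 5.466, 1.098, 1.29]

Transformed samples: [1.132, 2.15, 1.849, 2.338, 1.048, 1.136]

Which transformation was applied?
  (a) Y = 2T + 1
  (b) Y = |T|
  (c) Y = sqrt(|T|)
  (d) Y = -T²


Checking option (c) Y = sqrt(|T|):
  T = 1.281 -> Y = 1.132 ✓
  T = 4.624 -> Y = 2.15 ✓
  T = 3.417 -> Y = 1.849 ✓
All samples match this transformation.

(c) sqrt(|T|)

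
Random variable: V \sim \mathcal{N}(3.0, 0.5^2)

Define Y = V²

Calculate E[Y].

Using E[X²] = Var(X) + (E[X])²:
E[V] = 3
Var(V) = 0.5^2 = 0.25
E[V²] = 0.25 + 3² = 0.25 + 9 = 9.25

9.25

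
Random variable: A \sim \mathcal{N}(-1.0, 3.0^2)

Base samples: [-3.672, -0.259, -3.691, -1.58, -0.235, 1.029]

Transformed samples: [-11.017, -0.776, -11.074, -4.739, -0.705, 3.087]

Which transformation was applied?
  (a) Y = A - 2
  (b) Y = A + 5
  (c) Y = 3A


Checking option (c) Y = 3A:
  A = -3.672 -> Y = -11.017 ✓
  A = -0.259 -> Y = -0.776 ✓
  A = -3.691 -> Y = -11.074 ✓
All samples match this transformation.

(c) 3A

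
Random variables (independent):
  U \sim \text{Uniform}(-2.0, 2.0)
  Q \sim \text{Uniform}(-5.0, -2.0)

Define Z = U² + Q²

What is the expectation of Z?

E[Z] = E[U²] + E[Q²]
E[U²] = Var(U) + E[U]² = 1.3333333 + 0 = 1.3333333
E[Q²] = Var(Q) + E[Q]² = 0.75 + 12.25 = 13
E[Z] = 1.3333333 + 13 = 14.333333

14.333333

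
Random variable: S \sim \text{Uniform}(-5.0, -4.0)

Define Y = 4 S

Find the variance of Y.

For Y = aS + b: Var(Y) = a² * Var(S)
Var(S) = (-4 + 5)^2/12 = 0.083333333
Var(Y) = 4² * 0.083333333 = 16 * 0.083333333 = 1.3333333

1.3333333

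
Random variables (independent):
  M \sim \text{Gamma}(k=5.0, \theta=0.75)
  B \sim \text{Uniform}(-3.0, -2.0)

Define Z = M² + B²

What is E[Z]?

E[Z] = E[M²] + E[B²]
E[M²] = Var(M) + E[M]² = 2.8125 + 14.0625 = 16.875
E[B²] = Var(B) + E[B]² = 0.083333333 + 6.25 = 6.3333333
E[Z] = 16.875 + 6.3333333 = 23.208333

23.208333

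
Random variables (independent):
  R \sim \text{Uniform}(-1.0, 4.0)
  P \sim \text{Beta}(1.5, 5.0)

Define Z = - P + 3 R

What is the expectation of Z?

E[Z] = 3*E[R] - 1*E[P]
E[R] = 1.5
E[P] = 0.23076923
E[Z] = 3*1.5 - 1*0.23076923 = 4.2692308

4.2692308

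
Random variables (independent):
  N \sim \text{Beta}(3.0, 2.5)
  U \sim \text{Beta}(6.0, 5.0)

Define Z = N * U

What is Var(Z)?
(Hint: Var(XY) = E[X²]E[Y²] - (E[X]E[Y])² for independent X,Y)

Var(XY) = E[X²]E[Y²] - (E[X]E[Y])²
E[N] = 0.54545455, Var(N) = 0.038143675
E[U] = 0.54545455, Var(U) = 0.020661157
E[N²] = 0.038143675 + 0.54545455² = 0.33566434
E[U²] = 0.020661157 + 0.54545455² = 0.31818182
Var(Z) = 0.33566434*0.31818182 - (0.54545455*0.54545455)²
= 0.10680229 - 0.088518544 = 0.018283745

0.018283745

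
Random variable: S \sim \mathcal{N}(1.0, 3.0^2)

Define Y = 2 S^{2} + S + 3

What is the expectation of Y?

E[Y] = 2*E[S²] + 1*E[S] + 3
E[S] = 1
E[S²] = Var(S) + (E[S])² = 9 + 1 = 10
E[Y] = 2*10 + 1*1 + 3 = 24

24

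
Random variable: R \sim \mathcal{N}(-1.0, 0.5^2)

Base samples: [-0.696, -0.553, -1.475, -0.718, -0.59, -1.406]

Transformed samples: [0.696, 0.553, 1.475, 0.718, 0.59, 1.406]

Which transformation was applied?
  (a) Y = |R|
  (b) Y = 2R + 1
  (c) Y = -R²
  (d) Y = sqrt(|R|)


Checking option (a) Y = |R|:
  R = -0.696 -> Y = 0.696 ✓
  R = -0.553 -> Y = 0.553 ✓
  R = -1.475 -> Y = 1.475 ✓
All samples match this transformation.

(a) |R|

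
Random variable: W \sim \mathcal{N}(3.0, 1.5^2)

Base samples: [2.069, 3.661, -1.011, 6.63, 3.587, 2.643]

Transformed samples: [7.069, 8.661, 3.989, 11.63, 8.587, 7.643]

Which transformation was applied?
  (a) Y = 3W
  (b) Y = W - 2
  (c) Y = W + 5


Checking option (c) Y = W + 5:
  W = 2.069 -> Y = 7.069 ✓
  W = 3.661 -> Y = 8.661 ✓
  W = -1.011 -> Y = 3.989 ✓
All samples match this transformation.

(c) W + 5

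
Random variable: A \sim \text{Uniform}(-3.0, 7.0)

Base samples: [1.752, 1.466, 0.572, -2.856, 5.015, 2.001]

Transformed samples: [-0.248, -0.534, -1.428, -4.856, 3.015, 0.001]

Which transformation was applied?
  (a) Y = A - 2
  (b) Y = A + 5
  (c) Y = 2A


Checking option (a) Y = A - 2:
  A = 1.752 -> Y = -0.248 ✓
  A = 1.466 -> Y = -0.534 ✓
  A = 0.572 -> Y = -1.428 ✓
All samples match this transformation.

(a) A - 2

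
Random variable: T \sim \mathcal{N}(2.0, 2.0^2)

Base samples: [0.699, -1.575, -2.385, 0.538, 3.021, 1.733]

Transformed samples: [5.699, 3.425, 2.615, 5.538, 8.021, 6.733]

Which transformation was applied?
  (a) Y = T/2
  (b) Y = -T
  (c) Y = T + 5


Checking option (c) Y = T + 5:
  T = 0.699 -> Y = 5.699 ✓
  T = -1.575 -> Y = 3.425 ✓
  T = -2.385 -> Y = 2.615 ✓
All samples match this transformation.

(c) T + 5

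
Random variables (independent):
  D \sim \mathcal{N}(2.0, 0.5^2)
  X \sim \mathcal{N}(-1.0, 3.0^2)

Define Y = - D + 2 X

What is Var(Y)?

For independent RVs: Var(aX + bY) = a²Var(X) + b²Var(Y)
Var(D) = 0.25
Var(X) = 9
Var(Y) = (-1)²*0.25 + 2²*9
= 1*0.25 + 4*9 = 36.25

36.25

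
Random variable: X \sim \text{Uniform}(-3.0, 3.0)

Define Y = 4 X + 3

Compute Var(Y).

For Y = aX + b: Var(Y) = a² * Var(X)
Var(X) = (3 + 3)^2/12 = 3
Var(Y) = 4² * 3 = 16 * 3 = 48

48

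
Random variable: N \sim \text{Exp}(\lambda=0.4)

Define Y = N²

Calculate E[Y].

Using E[X²] = Var(X) + (E[X])²:
E[N] = 2.5
Var(N) = 1/0.4^2 = 6.25
E[N²] = 6.25 + 2.5² = 6.25 + 6.25 = 12.5

12.5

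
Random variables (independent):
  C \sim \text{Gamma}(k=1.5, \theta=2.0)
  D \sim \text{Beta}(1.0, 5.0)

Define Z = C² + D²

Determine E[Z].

E[Z] = E[C²] + E[D²]
E[C²] = Var(C) + E[C]² = 6 + 9 = 15
E[D²] = Var(D) + E[D]² = 0.01984127 + 0.027777778 = 0.047619048
E[Z] = 15 + 0.047619048 = 15.047619

15.047619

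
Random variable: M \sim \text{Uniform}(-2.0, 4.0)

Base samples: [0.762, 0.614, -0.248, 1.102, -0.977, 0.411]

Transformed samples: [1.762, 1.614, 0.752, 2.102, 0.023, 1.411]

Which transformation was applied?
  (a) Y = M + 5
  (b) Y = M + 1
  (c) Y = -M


Checking option (b) Y = M + 1:
  M = 0.762 -> Y = 1.762 ✓
  M = 0.614 -> Y = 1.614 ✓
  M = -0.248 -> Y = 0.752 ✓
All samples match this transformation.

(b) M + 1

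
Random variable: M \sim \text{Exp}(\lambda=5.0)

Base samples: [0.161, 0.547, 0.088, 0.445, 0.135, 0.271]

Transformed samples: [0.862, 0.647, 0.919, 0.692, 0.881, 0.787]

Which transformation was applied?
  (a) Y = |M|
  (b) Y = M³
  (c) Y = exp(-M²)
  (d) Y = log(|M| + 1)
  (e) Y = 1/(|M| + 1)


Checking option (e) Y = 1/(|M| + 1):
  M = 0.161 -> Y = 0.862 ✓
  M = 0.547 -> Y = 0.647 ✓
  M = 0.088 -> Y = 0.919 ✓
All samples match this transformation.

(e) 1/(|M| + 1)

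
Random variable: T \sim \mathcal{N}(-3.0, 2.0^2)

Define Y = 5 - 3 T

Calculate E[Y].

For Y = -3T + 5:
E[Y] = -3 * E[T] + 5
E[T] = -3.0 = -3
E[Y] = -3 * (-3) + 5 = 14

14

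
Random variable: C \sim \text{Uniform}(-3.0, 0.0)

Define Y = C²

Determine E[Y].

E[C²] = Var(C) + (E[C])² = 0.75 + 2.25 = 3

3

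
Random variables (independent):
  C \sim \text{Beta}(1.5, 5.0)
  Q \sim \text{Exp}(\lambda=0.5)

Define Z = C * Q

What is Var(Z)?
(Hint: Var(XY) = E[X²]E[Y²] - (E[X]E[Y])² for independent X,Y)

Var(XY) = E[X²]E[Y²] - (E[X]E[Y])²
E[C] = 0.23076923, Var(C) = 0.023668639
E[Q] = 2, Var(Q) = 4
E[C²] = 0.023668639 + 0.23076923² = 0.076923077
E[Q²] = 4 + 2² = 8
Var(Z) = 0.076923077*8 - (0.23076923*2)²
= 0.61538462 - 0.21301775 = 0.40236686

0.40236686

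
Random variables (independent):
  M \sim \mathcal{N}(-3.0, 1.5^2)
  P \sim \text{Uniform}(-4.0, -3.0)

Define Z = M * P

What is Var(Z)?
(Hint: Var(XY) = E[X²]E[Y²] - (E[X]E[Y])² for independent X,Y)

Var(XY) = E[X²]E[Y²] - (E[X]E[Y])²
E[M] = -3, Var(M) = 2.25
E[P] = -3.5, Var(P) = 0.083333333
E[M²] = 2.25 + (-3)² = 11.25
E[P²] = 0.083333333 + (-3.5)² = 12.333333
Var(Z) = 11.25*12.333333 - (-3*(-3.5))²
= 138.75 - 110.25 = 28.5

28.5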